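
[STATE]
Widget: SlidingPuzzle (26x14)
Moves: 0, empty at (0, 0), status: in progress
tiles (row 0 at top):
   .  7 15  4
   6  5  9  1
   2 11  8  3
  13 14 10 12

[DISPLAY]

┌────┬────┬────┬────┐     
│    │  7 │ 15 │  4 │     
├────┼────┼────┼────┤     
│  6 │  5 │  9 │  1 │     
├────┼────┼────┼────┤     
│  2 │ 11 │  8 │  3 │     
├────┼────┼────┼────┤     
│ 13 │ 14 │ 10 │ 12 │     
└────┴────┴────┴────┘     
Moves: 0                  
                          
                          
                          
                          


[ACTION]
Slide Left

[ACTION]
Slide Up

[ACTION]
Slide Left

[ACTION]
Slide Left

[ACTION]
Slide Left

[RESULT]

┌────┬────┬────┬────┐     
│  7 │  5 │ 15 │  4 │     
├────┼────┼────┼────┤     
│  6 │  9 │  1 │    │     
├────┼────┼────┼────┤     
│  2 │ 11 │  8 │  3 │     
├────┼────┼────┼────┤     
│ 13 │ 14 │ 10 │ 12 │     
└────┴────┴────┴────┘     
Moves: 4                  
                          
                          
                          
                          


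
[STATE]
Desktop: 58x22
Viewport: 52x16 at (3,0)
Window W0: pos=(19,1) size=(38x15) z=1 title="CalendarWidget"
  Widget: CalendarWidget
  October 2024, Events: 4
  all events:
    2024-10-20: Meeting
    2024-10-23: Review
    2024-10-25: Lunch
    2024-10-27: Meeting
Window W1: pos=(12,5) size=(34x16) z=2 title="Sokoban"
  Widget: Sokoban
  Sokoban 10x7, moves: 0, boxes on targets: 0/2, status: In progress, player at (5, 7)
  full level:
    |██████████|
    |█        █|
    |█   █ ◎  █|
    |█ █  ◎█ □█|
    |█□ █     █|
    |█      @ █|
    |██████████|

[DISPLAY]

                                                    
                ┏━━━━━━━━━━━━━━━━━━━━━━━━━━━━━━━━━━━
                ┃ CalendarWidget                    
                ┠───────────────────────────────────
                ┃            October 2024           
         ┏━━━━━━━━━━━━━━━━━━━━━━━━━━━━━━━━┓         
         ┃ Sokoban                        ┃         
         ┠────────────────────────────────┨         
         ┃██████████                      ┃         
         ┃█        █                      ┃         
         ┃█   █ ◎  █                      ┃         
         ┃█ █  ◎█ □█                      ┃         
         ┃█□ █     █                      ┃         
         ┃█      @ █                      ┃         
         ┃██████████                      ┃         
         ┃Moves: 0  0/2                   ┃━━━━━━━━━


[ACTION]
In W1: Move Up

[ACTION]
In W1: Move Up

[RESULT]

                                                    
                ┏━━━━━━━━━━━━━━━━━━━━━━━━━━━━━━━━━━━
                ┃ CalendarWidget                    
                ┠───────────────────────────────────
                ┃            October 2024           
         ┏━━━━━━━━━━━━━━━━━━━━━━━━━━━━━━━━┓         
         ┃ Sokoban                        ┃         
         ┠────────────────────────────────┨         
         ┃██████████                      ┃         
         ┃█        █                      ┃         
         ┃█   █ ◎  █                      ┃         
         ┃█ █  ◎█@□█                      ┃         
         ┃█□ █     █                      ┃         
         ┃█        █                      ┃         
         ┃██████████                      ┃         
         ┃Moves: 2  0/2                   ┃━━━━━━━━━


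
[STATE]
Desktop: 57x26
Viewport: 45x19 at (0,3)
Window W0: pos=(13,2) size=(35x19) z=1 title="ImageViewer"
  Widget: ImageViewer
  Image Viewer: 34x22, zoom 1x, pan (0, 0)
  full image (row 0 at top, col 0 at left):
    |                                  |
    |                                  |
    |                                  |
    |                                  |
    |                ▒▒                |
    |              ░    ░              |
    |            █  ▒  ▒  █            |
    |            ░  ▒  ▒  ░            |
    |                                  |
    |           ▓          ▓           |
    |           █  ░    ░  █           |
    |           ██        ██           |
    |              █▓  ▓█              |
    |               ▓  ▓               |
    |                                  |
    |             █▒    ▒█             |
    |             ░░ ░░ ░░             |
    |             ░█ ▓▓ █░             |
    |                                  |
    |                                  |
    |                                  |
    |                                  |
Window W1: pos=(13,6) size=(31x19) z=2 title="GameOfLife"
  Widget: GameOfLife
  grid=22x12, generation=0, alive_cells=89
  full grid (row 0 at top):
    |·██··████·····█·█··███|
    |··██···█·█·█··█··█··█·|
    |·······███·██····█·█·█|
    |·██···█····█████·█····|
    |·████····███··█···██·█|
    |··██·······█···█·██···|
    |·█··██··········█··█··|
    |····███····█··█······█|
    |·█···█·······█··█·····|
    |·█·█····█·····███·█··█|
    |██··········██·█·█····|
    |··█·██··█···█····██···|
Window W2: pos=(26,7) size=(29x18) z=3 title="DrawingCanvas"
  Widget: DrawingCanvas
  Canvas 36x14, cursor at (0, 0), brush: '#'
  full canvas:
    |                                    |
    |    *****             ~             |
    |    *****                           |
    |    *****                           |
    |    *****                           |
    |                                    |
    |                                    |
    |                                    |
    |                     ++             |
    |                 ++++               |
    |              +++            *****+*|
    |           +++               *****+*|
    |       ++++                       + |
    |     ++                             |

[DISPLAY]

             ┃ ImageViewer                   
             ┠───────────────────────────────
             ┃                               
             ┏━━━━━━━━━━━━━━━━━━━━━━━━━━━━━┓ 
             ┃ GameOfLife ┏━━━━━━━━━━━━━━━━━━
             ┠────────────┃ DrawingCanvas    
             ┃Gen: 0      ┠──────────────────
             ┃·██··████···┃+                 
             ┃··██···█·█·█┃    *****         
             ┃·······███·█┃    *****         
             ┃·██···█····█┃    *****         
             ┃·████····███┃    *****         
             ┃··██·······█┃                  
             ┃·█··██······┃                  
             ┃····███····█┃                  
             ┃·█···█······┃                  
             ┃·█·█····█···┃                 +
             ┃██··········┃              +++ 
             ┃··█·██··█···┃           +++    


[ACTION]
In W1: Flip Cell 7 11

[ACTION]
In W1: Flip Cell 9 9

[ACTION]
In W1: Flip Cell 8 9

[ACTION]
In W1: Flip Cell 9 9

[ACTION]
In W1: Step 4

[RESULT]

             ┃ ImageViewer                   
             ┠───────────────────────────────
             ┃                               
             ┏━━━━━━━━━━━━━━━━━━━━━━━━━━━━━┓ 
             ┃ GameOfLife ┏━━━━━━━━━━━━━━━━━━
             ┠────────────┃ DrawingCanvas    
             ┃Gen: 4      ┠──────────────────
             ┃········██·█┃+                 
             ┃█··██·███···┃    *****         
             ┃█·····█···█·┃    *****         
             ┃█··█········┃    *****         
             ┃············┃    *****         
             ┃·····█······┃                  
             ┃·····█·█····┃                  
             ┃·······██···┃                  
             ┃·█···█·█····┃                  
             ┃·██·███·····┃                 +
             ┃█···█·······┃              +++ 
             ┃···█········┃           +++    


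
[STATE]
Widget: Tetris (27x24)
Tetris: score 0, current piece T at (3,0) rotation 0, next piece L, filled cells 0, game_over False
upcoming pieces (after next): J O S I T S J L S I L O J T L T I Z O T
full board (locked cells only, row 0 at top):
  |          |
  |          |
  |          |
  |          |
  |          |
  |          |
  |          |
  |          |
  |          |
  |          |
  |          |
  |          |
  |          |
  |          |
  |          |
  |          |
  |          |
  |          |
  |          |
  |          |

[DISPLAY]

    ▒     │Next:           
   ▒▒▒    │  ▒             
          │▒▒▒             
          │                
          │                
          │                
          │Score:          
          │0               
          │                
          │                
          │                
          │                
          │                
          │                
          │                
          │                
          │                
          │                
          │                
          │                
          │                
          │                
          │                
          │                


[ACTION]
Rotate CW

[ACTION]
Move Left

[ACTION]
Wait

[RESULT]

          │Next:           
  ▒       │  ▒             
  ▒▒      │▒▒▒             
  ▒       │                
          │                
          │                
          │Score:          
          │0               
          │                
          │                
          │                
          │                
          │                
          │                
          │                
          │                
          │                
          │                
          │                
          │                
          │                
          │                
          │                
          │                


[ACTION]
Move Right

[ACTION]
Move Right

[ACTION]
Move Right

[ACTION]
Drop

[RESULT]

          │Next:           
          │  ▒             
     ▒    │▒▒▒             
     ▒▒   │                
     ▒    │                
          │                
          │Score:          
          │0               
          │                
          │                
          │                
          │                
          │                
          │                
          │                
          │                
          │                
          │                
          │                
          │                
          │                
          │                
          │                
          │                


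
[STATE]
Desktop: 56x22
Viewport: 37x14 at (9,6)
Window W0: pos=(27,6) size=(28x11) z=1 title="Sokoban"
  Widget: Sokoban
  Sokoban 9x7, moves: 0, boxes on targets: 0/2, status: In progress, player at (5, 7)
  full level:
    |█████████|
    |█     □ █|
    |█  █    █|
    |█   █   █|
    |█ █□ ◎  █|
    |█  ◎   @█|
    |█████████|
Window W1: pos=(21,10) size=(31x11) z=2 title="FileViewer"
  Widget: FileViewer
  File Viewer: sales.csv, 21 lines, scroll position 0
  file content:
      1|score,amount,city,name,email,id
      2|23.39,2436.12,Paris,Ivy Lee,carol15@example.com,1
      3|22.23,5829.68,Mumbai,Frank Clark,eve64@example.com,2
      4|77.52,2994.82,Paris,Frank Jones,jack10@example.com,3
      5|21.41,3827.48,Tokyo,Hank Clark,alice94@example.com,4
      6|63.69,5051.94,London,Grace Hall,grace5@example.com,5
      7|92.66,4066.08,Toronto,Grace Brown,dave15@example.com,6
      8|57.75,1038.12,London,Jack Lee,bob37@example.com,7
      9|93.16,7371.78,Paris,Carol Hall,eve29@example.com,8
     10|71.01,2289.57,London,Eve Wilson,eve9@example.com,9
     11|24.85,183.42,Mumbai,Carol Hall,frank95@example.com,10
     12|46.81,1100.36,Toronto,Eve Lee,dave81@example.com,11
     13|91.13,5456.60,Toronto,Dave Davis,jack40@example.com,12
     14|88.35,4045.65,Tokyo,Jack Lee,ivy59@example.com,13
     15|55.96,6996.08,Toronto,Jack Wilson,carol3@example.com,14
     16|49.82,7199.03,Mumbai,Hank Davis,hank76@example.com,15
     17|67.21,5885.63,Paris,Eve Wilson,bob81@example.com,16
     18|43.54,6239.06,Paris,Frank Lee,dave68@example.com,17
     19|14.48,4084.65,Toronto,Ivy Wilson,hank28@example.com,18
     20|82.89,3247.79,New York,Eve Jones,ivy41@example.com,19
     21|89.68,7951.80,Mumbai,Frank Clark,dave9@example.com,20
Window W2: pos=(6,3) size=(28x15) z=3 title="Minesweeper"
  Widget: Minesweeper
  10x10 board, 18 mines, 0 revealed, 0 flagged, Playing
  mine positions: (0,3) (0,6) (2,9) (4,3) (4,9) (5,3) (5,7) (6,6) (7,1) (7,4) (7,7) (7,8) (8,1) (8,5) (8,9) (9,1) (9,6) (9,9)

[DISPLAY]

■■■■■■■■                ┃━━━━━━━━━━━━
■■■■■■■■                ┃an          
■■■■■■■■                ┃────────────
■■■■■■■■                ┃███         
■■■■■■■■                ┃━━━━━━━━━━━━
■■■■■■■■                ┃            
■■■■■■■■                ┃────────────
■■■■■■■■                ┃,city,name,e
■■■■■■■■                ┃2,Paris,Ivy 
■■■■■■■■                ┃8,Mumbai,Fra
                        ┃2,Paris,Fran
━━━━━━━━━━━━━━━━━━━━━━━━┛8,Tokyo,Hank
            ┃63.69,5051.94,London,Gra
            ┃92.66,4066.08,Toronto,Gr


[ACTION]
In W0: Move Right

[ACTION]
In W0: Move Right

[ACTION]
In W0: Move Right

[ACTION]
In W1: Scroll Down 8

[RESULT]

■■■■■■■■                ┃━━━━━━━━━━━━
■■■■■■■■                ┃an          
■■■■■■■■                ┃────────────
■■■■■■■■                ┃███         
■■■■■■■■                ┃━━━━━━━━━━━━
■■■■■■■■                ┃            
■■■■■■■■                ┃────────────
■■■■■■■■                ┃8,Paris,Caro
■■■■■■■■                ┃7,London,Eve
■■■■■■■■                ┃,Mumbai,Caro
                        ┃6,Toronto,Ev
━━━━━━━━━━━━━━━━━━━━━━━━┛0,Toronto,Da
            ┃88.35,4045.65,Tokyo,Jack
            ┃55.96,6996.08,Toronto,Ja


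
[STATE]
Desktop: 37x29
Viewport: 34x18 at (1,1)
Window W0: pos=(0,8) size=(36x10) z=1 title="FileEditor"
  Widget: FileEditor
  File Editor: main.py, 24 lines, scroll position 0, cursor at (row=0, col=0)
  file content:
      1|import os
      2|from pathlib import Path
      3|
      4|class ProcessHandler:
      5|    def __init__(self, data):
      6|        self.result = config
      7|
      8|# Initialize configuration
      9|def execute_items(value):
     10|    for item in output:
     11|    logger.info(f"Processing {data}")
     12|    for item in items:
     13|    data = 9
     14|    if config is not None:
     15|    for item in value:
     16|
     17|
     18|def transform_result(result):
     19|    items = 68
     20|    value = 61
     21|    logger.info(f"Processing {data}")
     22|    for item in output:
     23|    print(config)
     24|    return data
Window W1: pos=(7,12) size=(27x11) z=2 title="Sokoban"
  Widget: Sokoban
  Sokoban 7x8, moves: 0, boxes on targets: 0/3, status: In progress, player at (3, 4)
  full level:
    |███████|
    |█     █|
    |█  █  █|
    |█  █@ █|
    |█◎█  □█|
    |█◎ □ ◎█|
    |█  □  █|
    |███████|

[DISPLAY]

                                  
                                  
                                  
                                  
                                  
                                  
                                  
━━━━━━━━━━━━━━━━━━━━━━━━━━━━━━━━━━
 FileEditor                       
──────────────────────────────────
█mport os                        ▲
from p┏━━━━━━━━━━━━━━━━━━━━━━━━━┓█
      ┃ Sokoban                 ┃░
class ┠─────────────────────────┨░
    de┃███████                  ┃░
      ┃█     █                  ┃▼
━━━━━━┃█  █  █                  ┃━
      ┃█  █@ █                  ┃ 


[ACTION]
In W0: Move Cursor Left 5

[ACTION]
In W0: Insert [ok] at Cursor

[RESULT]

                                  
                                  
                                  
                                  
                                  
                                  
                                  
━━━━━━━━━━━━━━━━━━━━━━━━━━━━━━━━━━
 FileEditor                       
──────────────────────────────────
ok█mport os                      ▲
from p┏━━━━━━━━━━━━━━━━━━━━━━━━━┓█
      ┃ Sokoban                 ┃░
class ┠─────────────────────────┨░
    de┃███████                  ┃░
      ┃█     █                  ┃▼
━━━━━━┃█  █  █                  ┃━
      ┃█  █@ █                  ┃ 


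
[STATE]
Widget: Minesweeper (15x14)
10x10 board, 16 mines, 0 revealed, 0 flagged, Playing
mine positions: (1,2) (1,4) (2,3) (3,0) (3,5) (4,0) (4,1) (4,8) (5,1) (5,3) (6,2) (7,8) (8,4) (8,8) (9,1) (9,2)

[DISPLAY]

■■■■■■■■■■     
■■■■■■■■■■     
■■■■■■■■■■     
■■■■■■■■■■     
■■■■■■■■■■     
■■■■■■■■■■     
■■■■■■■■■■     
■■■■■■■■■■     
■■■■■■■■■■     
■■■■■■■■■■     
               
               
               
               


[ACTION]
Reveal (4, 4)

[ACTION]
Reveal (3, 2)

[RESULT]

■■■■■■■■■■     
■■■■■■■■■■     
■■■■■■■■■■     
■■2■■■■■■■     
■■■■2■■■■■     
■■■■■■■■■■     
■■■■■■■■■■     
■■■■■■■■■■     
■■■■■■■■■■     
■■■■■■■■■■     
               
               
               
               


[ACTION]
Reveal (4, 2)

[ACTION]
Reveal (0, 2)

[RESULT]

■■1■■■■■■■     
■■■■■■■■■■     
■■■■■■■■■■     
■■2■■■■■■■     
■■3■2■■■■■     
■■■■■■■■■■     
■■■■■■■■■■     
■■■■■■■■■■     
■■■■■■■■■■     
■■■■■■■■■■     
               
               
               
               


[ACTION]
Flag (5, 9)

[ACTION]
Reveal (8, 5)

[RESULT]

■■1■■■■■■■     
■■■■■■■■■■     
■■■■■■■■■■     
■■2■■■■■■■     
■■3■2■■■■■     
■■■■■■■■■⚑     
■■■■■■■■■■     
■■■■■■■■■■     
■■■■■1■■■■     
■■■■■■■■■■     
               
               
               
               


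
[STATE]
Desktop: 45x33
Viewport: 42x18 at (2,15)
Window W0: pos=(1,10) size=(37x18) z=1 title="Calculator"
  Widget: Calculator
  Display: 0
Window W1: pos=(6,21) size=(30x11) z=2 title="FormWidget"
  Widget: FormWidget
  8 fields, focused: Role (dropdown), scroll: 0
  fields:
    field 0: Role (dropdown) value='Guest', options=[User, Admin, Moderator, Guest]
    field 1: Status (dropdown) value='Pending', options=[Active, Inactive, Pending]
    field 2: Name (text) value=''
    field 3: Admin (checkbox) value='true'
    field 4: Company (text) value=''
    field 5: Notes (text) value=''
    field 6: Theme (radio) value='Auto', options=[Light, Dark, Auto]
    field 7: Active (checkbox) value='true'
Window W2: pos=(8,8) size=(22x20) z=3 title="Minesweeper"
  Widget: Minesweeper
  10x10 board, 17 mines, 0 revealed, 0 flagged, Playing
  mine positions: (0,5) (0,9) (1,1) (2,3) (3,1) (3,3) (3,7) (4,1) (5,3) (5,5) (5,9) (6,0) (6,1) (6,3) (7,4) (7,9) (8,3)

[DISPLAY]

│ 7 │ ┃■■■■■■■■■■          ┃       ┃      
├───┼─┃■■■■■■■■■■          ┃       ┃      
│ 4 │ ┃■■■■■■■■■■          ┃       ┃      
├───┼─┃■■■■■■■■■■          ┃       ┃      
│ 1 │ ┃■■■■■■■■■■          ┃       ┃      
├───┼─┃■■■■■■■■■■          ┃       ┃      
│ 0 ┏━┃                    ┃━━━━━┓ ┃      
├───┃ ┃                    ┃     ┃ ┃      
│ C ┠─┃                    ┃─────┨ ┃      
└───┃>┃                    ┃   ▼]┃ ┃      
    ┃ ┃                    ┃   ▼]┃ ┃      
    ┃ ┃                    ┃    ]┃ ┃      
━━━━┃ ┗━━━━━━━━━━━━━━━━━━━━┛     ┃━┛      
    ┃  Company:    [            ]┃        
    ┃  Notes:      [            ]┃        
    ┃  Theme:      ( ) Light  ( )┃        
    ┗━━━━━━━━━━━━━━━━━━━━━━━━━━━━┛        
                                          


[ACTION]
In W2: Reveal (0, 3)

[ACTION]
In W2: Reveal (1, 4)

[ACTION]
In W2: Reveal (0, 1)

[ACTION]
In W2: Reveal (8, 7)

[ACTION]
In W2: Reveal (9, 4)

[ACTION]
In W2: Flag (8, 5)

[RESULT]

│ 7 │ ┃■■■■■■212■          ┃       ┃      
├───┼─┃■■■■■■1 1■          ┃       ┃      
│ 4 │ ┃■■■■■21 2■          ┃       ┃      
├───┼─┃■■■■■1  1■          ┃       ┃      
│ 1 │ ┃■■■■21  11          ┃       ┃      
├───┼─┃■■■■1               ┃       ┃      
│ 0 ┏━┃                    ┃━━━━━┓ ┃      
├───┃ ┃                    ┃     ┃ ┃      
│ C ┠─┃                    ┃─────┨ ┃      
└───┃>┃                    ┃   ▼]┃ ┃      
    ┃ ┃                    ┃   ▼]┃ ┃      
    ┃ ┃                    ┃    ]┃ ┃      
━━━━┃ ┗━━━━━━━━━━━━━━━━━━━━┛     ┃━┛      
    ┃  Company:    [            ]┃        
    ┃  Notes:      [            ]┃        
    ┃  Theme:      ( ) Light  ( )┃        
    ┗━━━━━━━━━━━━━━━━━━━━━━━━━━━━┛        
                                          


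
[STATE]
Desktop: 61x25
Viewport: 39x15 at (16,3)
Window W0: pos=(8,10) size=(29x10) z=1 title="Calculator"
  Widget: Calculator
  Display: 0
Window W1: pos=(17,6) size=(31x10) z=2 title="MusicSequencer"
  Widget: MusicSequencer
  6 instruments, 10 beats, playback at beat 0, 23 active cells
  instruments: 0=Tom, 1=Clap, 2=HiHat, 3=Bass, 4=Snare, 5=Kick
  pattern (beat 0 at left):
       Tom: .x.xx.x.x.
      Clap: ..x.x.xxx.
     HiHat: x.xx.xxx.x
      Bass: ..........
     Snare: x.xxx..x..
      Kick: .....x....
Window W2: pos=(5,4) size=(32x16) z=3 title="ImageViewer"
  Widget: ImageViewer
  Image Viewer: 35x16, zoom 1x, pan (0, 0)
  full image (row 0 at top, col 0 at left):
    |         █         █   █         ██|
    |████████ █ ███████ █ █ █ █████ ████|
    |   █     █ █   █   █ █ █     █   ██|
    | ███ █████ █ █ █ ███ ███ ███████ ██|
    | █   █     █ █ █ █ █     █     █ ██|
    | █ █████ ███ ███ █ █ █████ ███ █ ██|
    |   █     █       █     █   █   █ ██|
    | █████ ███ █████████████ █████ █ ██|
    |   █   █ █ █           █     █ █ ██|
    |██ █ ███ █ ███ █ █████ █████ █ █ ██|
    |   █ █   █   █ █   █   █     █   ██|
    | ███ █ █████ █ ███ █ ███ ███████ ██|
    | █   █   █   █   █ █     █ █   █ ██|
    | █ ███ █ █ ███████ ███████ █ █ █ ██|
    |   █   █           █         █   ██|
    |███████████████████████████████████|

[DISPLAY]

                                       
━━━━━━━━━━━━━━━━━━━━┓                  
er                  ┃                  
────────────────────┨━━━━━━━━━━┓       
         █   █      ┃          ┃       
 ███████ █ █ █ █████┃──────────┨       
 █   █   █ █ █     █┃          ┃       
 █ █ █ ███ ███ █████┃          ┃       
 █ █ █ █ █     █    ┃          ┃       
██ ███ █ █ █████ ███┃          ┃       
       █     █   █  ┃          ┃       
 █████████████ █████┃          ┃       
 █           █     █┃━━━━━━━━━━┛       
 ███ █ █████ █████ █┃                  
   █ █   █   █     █┃                  


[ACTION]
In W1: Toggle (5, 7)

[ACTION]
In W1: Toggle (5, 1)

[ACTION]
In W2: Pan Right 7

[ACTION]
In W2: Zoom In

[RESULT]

                                       
━━━━━━━━━━━━━━━━━━━━┓                  
er                  ┃                  
────────────────────┨━━━━━━━━━━┓       
 ██                 ┃          ┃       
 ██                 ┃──────────┨       
 ██  ██████████████ ┃          ┃       
 ██  ██████████████ ┃          ┃       
 ██  ██      ██     ┃          ┃       
 ██  ██      ██     ┃          ┃       
███  ██  ██  ██  ███┃          ┃       
███  ██  ██  ██  ███┃          ┃       
     ██  ██  ██  ██ ┃━━━━━━━━━━┛       
     ██  ██  ██  ██ ┃                  
 ██████  ██████  ██ ┃                  


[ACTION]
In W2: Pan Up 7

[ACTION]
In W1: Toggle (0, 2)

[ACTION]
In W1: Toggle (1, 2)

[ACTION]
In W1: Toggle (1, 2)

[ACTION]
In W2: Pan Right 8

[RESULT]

                                       
━━━━━━━━━━━━━━━━━━━━┓                  
er                  ┃                  
────────────────────┨━━━━━━━━━━┓       
             ██     ┃          ┃       
             ██     ┃──────────┨       
███████████  ██  ██ ┃          ┃       
███████████  ██  ██ ┃          ┃       
     ██      ██  ██ ┃          ┃       
     ██      ██  ██ ┃          ┃       
 ██  ██  ██████  ███┃          ┃       
 ██  ██  ██████  ███┃          ┃       
 ██  ██  ██  ██     ┃━━━━━━━━━━┛       
 ██  ██  ██  ██     ┃                  
 ██████  ██  ██  ███┃                  


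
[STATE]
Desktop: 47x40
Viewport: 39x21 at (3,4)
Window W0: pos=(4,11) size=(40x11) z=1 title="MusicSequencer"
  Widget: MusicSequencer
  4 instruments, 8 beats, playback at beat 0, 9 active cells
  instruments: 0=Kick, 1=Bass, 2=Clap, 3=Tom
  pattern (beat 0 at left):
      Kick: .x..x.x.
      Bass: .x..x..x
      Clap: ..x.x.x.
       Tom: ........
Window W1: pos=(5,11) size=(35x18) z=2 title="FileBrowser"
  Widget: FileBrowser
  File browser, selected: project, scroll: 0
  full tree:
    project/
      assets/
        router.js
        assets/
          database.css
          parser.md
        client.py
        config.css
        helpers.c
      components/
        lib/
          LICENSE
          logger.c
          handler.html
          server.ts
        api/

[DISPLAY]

                                       
                                       
                                       
                                       
                                       
                                       
                                       
 ┏┏━━━━━━━━━━━━━━━━━━━━━━━━━━━━━━━━━┓━━
 ┃┃ FileBrowser                     ┃  
 ┠┠─────────────────────────────────┨──
 ┃┃> [-] project/                   ┃  
 ┃┃    [+] assets/                  ┃  
 ┃┃    [+] components/              ┃  
 ┃┃                                 ┃  
 ┃┃                                 ┃  
 ┃┃                                 ┃  
 ┃┃                                 ┃  
 ┗┃                                 ┃━━
  ┃                                 ┃  
  ┃                                 ┃  
  ┃                                 ┃  


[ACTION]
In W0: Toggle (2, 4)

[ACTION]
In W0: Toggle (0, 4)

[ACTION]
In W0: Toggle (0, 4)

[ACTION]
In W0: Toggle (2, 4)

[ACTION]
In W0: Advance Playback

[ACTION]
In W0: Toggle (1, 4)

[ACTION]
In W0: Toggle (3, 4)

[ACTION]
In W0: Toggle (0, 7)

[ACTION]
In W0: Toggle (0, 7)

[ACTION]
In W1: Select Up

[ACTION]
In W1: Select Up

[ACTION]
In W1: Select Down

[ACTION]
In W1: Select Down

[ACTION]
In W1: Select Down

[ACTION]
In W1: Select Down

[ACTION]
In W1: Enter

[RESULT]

                                       
                                       
                                       
                                       
                                       
                                       
                                       
 ┏┏━━━━━━━━━━━━━━━━━━━━━━━━━━━━━━━━━┓━━
 ┃┃ FileBrowser                     ┃  
 ┠┠─────────────────────────────────┨──
 ┃┃  [-] project/                   ┃  
 ┃┃    [+] assets/                  ┃  
 ┃┃  > [-] components/              ┃  
 ┃┃      [+] lib/                   ┃  
 ┃┃      [+] api/                   ┃  
 ┃┃                                 ┃  
 ┃┃                                 ┃  
 ┗┃                                 ┃━━
  ┃                                 ┃  
  ┃                                 ┃  
  ┃                                 ┃  


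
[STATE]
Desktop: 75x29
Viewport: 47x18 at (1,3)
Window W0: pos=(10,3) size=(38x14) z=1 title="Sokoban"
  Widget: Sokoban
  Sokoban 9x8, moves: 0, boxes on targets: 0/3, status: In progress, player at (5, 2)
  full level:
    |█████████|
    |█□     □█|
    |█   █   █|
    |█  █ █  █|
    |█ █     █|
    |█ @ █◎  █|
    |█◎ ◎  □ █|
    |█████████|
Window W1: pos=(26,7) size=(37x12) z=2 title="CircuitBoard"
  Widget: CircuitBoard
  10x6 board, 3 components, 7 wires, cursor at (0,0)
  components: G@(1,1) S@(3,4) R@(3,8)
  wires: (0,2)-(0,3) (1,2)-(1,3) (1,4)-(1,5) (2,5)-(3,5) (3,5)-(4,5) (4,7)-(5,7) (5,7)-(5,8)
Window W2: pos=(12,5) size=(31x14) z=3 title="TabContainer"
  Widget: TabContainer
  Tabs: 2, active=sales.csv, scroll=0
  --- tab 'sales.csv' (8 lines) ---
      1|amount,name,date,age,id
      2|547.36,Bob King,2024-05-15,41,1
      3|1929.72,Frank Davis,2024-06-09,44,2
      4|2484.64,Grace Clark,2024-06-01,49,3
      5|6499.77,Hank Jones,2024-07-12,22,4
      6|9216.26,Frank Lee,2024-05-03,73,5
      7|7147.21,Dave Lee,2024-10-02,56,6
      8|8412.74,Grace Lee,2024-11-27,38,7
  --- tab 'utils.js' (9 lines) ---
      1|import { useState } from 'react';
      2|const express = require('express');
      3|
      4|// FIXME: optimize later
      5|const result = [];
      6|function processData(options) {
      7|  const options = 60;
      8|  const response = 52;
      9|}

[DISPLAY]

         ┏━━━━━━━━━━━━━━━━━━━━━━━━━━━━━━━━━━━━┓
         ┃ Sokoban                            ┃
         ┠─┏━━━━━━━━━━━━━━━━━━━━━━━━━━━━━┓────┨
         ┃█┃ TabContainer                ┃    ┃
         ┃█┠─────────────────────────────┨━━━━━
         ┃█┃[sales.csv]│ utils.js        ┃     
         ┃█┃─────────────────────────────┃─────
         ┃█┃amount,name,date,age,id      ┃ 7 8 
         ┃█┃547.36,Bob King,2024-05-15,41┃·    
         ┃█┃1929.72,Frank Davis,2024-06-0┃     
         ┃█┃2484.64,Grace Clark,2024-06-0┃·   ·
         ┃M┃6499.77,Hank Jones,2024-07-12┃     
         ┃ ┃9216.26,Frank Lee,2024-05-03,┃     
         ┗━┃7147.21,Dave Lee,2024-10-02,5┃     
           ┃8412.74,Grace Lee,2024-11-27,┃    S
           ┗━━━━━━━━━━━━━━━━━━━━━━━━━━━━━┛━━━━━
                                               
                                               


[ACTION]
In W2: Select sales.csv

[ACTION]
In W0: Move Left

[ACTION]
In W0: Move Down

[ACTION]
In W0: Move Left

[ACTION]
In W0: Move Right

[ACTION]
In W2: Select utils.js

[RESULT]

         ┏━━━━━━━━━━━━━━━━━━━━━━━━━━━━━━━━━━━━┓
         ┃ Sokoban                            ┃
         ┠─┏━━━━━━━━━━━━━━━━━━━━━━━━━━━━━┓────┨
         ┃█┃ TabContainer                ┃    ┃
         ┃█┠─────────────────────────────┨━━━━━
         ┃█┃ sales.csv │[utils.js]       ┃     
         ┃█┃─────────────────────────────┃─────
         ┃█┃import { useState } from 'rea┃ 7 8 
         ┃█┃const express = require('expr┃·    
         ┃█┃                             ┃     
         ┃█┃// FIXME: optimize later     ┃·   ·
         ┃M┃const result = [];           ┃     
         ┃ ┃function processData(options)┃     
         ┗━┃  const options = 60;        ┃     
           ┃  const response = 52;       ┃    S
           ┗━━━━━━━━━━━━━━━━━━━━━━━━━━━━━┛━━━━━
                                               
                                               


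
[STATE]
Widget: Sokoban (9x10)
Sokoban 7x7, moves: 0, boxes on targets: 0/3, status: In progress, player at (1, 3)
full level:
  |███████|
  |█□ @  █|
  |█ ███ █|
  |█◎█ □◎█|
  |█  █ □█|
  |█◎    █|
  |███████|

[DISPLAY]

███████  
█□ @  █  
█ ███ █  
█◎█ □◎█  
█  █ □█  
█◎    █  
███████  
Moves: 0 
         
         


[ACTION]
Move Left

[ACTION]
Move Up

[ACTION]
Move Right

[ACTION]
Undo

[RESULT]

███████  
█□@   █  
█ ███ █  
█◎█ □◎█  
█  █ □█  
█◎    █  
███████  
Moves: 1 
         
         


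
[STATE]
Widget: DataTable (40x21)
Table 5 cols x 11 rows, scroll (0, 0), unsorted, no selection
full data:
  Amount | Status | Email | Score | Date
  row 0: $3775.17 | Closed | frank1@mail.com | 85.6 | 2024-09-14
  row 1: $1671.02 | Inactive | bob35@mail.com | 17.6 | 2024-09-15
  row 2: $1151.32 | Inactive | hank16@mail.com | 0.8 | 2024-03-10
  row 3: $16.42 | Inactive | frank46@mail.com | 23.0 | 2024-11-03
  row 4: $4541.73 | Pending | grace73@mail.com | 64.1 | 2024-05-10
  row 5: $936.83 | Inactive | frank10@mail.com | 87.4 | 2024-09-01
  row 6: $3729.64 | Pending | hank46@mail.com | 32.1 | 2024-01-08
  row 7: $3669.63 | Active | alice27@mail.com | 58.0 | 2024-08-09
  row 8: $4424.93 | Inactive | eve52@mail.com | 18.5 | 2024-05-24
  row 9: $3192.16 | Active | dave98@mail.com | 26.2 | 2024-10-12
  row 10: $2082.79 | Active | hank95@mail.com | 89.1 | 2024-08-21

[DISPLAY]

Amount  │Status  │Email           │Score
────────┼────────┼────────────────┼─────
$3775.17│Closed  │frank1@mail.com │85.6 
$1671.02│Inactive│bob35@mail.com  │17.6 
$1151.32│Inactive│hank16@mail.com │0.8  
$16.42  │Inactive│frank46@mail.com│23.0 
$4541.73│Pending │grace73@mail.com│64.1 
$936.83 │Inactive│frank10@mail.com│87.4 
$3729.64│Pending │hank46@mail.com │32.1 
$3669.63│Active  │alice27@mail.com│58.0 
$4424.93│Inactive│eve52@mail.com  │18.5 
$3192.16│Active  │dave98@mail.com │26.2 
$2082.79│Active  │hank95@mail.com │89.1 
                                        
                                        
                                        
                                        
                                        
                                        
                                        
                                        


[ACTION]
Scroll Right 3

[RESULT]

unt  │Status  │Email           │Score│Da
─────┼────────┼────────────────┼─────┼──
75.17│Closed  │frank1@mail.com │85.6 │20
71.02│Inactive│bob35@mail.com  │17.6 │20
51.32│Inactive│hank16@mail.com │0.8  │20
.42  │Inactive│frank46@mail.com│23.0 │20
41.73│Pending │grace73@mail.com│64.1 │20
6.83 │Inactive│frank10@mail.com│87.4 │20
29.64│Pending │hank46@mail.com │32.1 │20
69.63│Active  │alice27@mail.com│58.0 │20
24.93│Inactive│eve52@mail.com  │18.5 │20
92.16│Active  │dave98@mail.com │26.2 │20
82.79│Active  │hank95@mail.com │89.1 │20
                                        
                                        
                                        
                                        
                                        
                                        
                                        
                                        


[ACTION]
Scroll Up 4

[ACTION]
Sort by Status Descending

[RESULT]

unt  │Status ▼│Email           │Score│Da
─────┼────────┼────────────────┼─────┼──
41.73│Pending │grace73@mail.com│64.1 │20
29.64│Pending │hank46@mail.com │32.1 │20
71.02│Inactive│bob35@mail.com  │17.6 │20
51.32│Inactive│hank16@mail.com │0.8  │20
.42  │Inactive│frank46@mail.com│23.0 │20
6.83 │Inactive│frank10@mail.com│87.4 │20
24.93│Inactive│eve52@mail.com  │18.5 │20
75.17│Closed  │frank1@mail.com │85.6 │20
69.63│Active  │alice27@mail.com│58.0 │20
92.16│Active  │dave98@mail.com │26.2 │20
82.79│Active  │hank95@mail.com │89.1 │20
                                        
                                        
                                        
                                        
                                        
                                        
                                        
                                        
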